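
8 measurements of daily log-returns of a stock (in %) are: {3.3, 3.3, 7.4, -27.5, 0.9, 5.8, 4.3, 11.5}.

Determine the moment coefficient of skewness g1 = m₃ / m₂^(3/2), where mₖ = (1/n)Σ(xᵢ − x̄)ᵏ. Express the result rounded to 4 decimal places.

-1.9392

x̄ = (3.3 + 3.3 + 7.4 - 27.5 + 0.9 + 5.8 + 4.3 + 11.5) / 8 = 1.1250
deviations (xᵢ − x̄): 2.1750, 2.1750, 6.2750, -28.6250, -0.2250, 4.6750, 3.1750, 10.3750
Σ(xᵢ − x̄)² = 1007.8550 ⇒ m₂ = 1007.8550/8 = 125.98188
Σ(xᵢ − x̄)³ = -21936.4553 ⇒ m₃ = -21936.4553/8 = -2742.05691
m₂^(3/2) = 125.98188^(1.5) = 1414.04132
g1 = m₃ / m₂^(3/2) = -2742.05691 / 1414.04132 ≈ -1.9392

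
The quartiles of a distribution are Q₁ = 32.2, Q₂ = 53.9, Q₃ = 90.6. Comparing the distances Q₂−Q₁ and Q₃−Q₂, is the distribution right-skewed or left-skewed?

right-skewed

Q₂ − Q₁ = 21.7;  Q₃ − Q₂ = 36.7
Q₃ − Q₂ > Q₂ − Q₁ ⇒ the upper half is more spread out ⇒ right-skewed.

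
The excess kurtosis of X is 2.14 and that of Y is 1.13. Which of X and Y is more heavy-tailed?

Higher excess kurtosis ⇒ heavier tails relative to the normal distribution.
2.14 vs 1.13: the larger is 2.14, so X has heavier tails.

X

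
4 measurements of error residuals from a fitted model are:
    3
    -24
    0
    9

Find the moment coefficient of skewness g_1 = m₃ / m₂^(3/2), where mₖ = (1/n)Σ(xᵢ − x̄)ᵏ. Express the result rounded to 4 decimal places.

-0.9220

x̄ = (3 - 24 + 0 + 9) / 4 = -3.0000
deviations (xᵢ − x̄): 6.0000, -21.0000, 3.0000, 12.0000
Σ(xᵢ − x̄)² = 630.0000 ⇒ m₂ = 630.0000/4 = 157.50000
Σ(xᵢ − x̄)³ = -7290.0000 ⇒ m₃ = -7290.0000/4 = -1822.50000
m₂^(3/2) = 157.50000^(1.5) = 1976.60931
g_1 = m₃ / m₂^(3/2) = -1822.50000 / 1976.60931 ≈ -0.9220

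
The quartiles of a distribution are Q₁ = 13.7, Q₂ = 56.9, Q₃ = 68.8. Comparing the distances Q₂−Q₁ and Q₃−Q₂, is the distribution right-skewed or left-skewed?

left-skewed

Q₂ − Q₁ = 43.2;  Q₃ − Q₂ = 11.9
Q₂ − Q₁ > Q₃ − Q₂ ⇒ the lower half is more spread out ⇒ left-skewed.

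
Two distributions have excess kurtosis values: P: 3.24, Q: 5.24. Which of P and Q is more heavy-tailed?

Higher excess kurtosis ⇒ heavier tails relative to the normal distribution.
3.24 vs 5.24: the larger is 5.24, so Q has heavier tails.

Q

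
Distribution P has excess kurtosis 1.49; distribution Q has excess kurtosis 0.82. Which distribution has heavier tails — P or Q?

Higher excess kurtosis ⇒ heavier tails relative to the normal distribution.
1.49 vs 0.82: the larger is 1.49, so P has heavier tails.

P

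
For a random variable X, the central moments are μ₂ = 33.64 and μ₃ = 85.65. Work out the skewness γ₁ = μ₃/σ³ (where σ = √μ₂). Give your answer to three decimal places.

σ = √μ₂ = √33.64 = 5.80000
σ³ = μ₂^(3/2) = 195.11200
γ₁ = μ₃/σ³ = 85.65 / 195.11200 ≈ 0.439

0.439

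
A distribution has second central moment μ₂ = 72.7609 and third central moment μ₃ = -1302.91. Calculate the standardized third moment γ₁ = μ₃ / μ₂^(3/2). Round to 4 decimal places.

σ = √μ₂ = √72.7609 = 8.53000
σ³ = μ₂^(3/2) = 620.65048
γ₁ = μ₃/σ³ = -1302.91 / 620.65048 ≈ -2.0993

-2.0993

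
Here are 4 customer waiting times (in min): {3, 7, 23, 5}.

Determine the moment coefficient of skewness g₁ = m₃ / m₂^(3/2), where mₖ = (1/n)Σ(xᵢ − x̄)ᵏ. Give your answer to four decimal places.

1.0456

x̄ = (3 + 7 + 23 + 5) / 4 = 9.5000
deviations (xᵢ − x̄): -6.5000, -2.5000, 13.5000, -4.5000
Σ(xᵢ − x̄)² = 251.0000 ⇒ m₂ = 251.0000/4 = 62.75000
Σ(xᵢ − x̄)³ = 2079.0000 ⇒ m₃ = 2079.0000/4 = 519.75000
m₂^(3/2) = 62.75000^(1.5) = 497.07348
g₁ = m₃ / m₂^(3/2) = 519.75000 / 497.07348 ≈ 1.0456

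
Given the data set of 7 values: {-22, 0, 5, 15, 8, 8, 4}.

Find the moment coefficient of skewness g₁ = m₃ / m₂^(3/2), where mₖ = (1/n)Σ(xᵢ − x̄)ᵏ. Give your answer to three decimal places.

x̄ = (-22 + 0 + 5 + 15 + 8 + 8 + 4) / 7 = 2.5714
deviations (xᵢ − x̄): -24.5714, -2.5714, 2.4286, 12.4286, 5.4286, 5.4286, 1.4286
Σ(xᵢ − x̄)² = 831.7143 ⇒ m₂ = 831.7143/7 = 118.81633
Σ(xᵢ − x̄)³ = -12595.1020 ⇒ m₃ = -12595.1020/7 = -1799.30029
m₂^(3/2) = 118.81633^(1.5) = 1295.13244
g₁ = m₃ / m₂^(3/2) = -1799.30029 / 1295.13244 ≈ -1.389

-1.389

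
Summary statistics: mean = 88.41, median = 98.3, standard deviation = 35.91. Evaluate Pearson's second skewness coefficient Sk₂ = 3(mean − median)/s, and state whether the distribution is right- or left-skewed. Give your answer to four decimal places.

-0.8262, left-skewed

Sk₂ = 3(88.41 − 98.3) / 35.91 = 3 × -9.8900 / 35.91
    = -29.6700 / 35.91 ≈ -0.8262
Sk₂ < 0 ⇒ mean < median ⇒ left-skewed (negative skew).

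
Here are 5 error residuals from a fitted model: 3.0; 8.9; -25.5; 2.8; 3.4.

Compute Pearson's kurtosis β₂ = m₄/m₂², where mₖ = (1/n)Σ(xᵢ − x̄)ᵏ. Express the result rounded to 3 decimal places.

3.099

x̄ = -1.4800
Σ(xᵢ − x̄)² = 746.9080 ⇒ m₂ = 149.38160
Σ(xᵢ − x̄)⁴ = 345797.6693 ⇒ m₄ = 69159.53386
m₂² = 22314.86242
β₂ = m₄/m₂² = 69159.53386 / 22314.86242 ≈ 3.099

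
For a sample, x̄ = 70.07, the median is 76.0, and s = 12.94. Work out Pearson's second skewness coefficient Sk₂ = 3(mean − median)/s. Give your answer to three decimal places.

Sk₂ = 3(70.07 − 76.0) / 12.94 = 3 × -5.9300 / 12.94
    = -17.7900 / 12.94 ≈ -1.375

-1.375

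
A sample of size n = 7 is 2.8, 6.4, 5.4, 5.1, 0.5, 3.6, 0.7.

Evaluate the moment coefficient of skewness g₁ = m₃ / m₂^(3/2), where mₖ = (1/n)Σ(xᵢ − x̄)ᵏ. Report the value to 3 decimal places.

-0.205

x̄ = (2.8 + 6.4 + 5.4 + 5.1 + 0.5 + 3.6 + 0.7) / 7 = 3.5000
deviations (xᵢ − x̄): -0.7000, 2.9000, 1.9000, 1.6000, -3.0000, 0.1000, -2.8000
Σ(xᵢ − x̄)² = 31.9200 ⇒ m₂ = 31.9200/7 = 4.56000
Σ(xᵢ − x̄)³ = -13.9500 ⇒ m₃ = -13.9500/7 = -1.99286
m₂^(3/2) = 4.56000^(1.5) = 9.73750
g₁ = m₃ / m₂^(3/2) = -1.99286 / 9.73750 ≈ -0.205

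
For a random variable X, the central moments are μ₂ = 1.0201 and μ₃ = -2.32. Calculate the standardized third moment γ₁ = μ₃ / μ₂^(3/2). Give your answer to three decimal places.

-2.252

σ = √μ₂ = √1.0201 = 1.01000
σ³ = μ₂^(3/2) = 1.03030
γ₁ = μ₃/σ³ = -2.32 / 1.03030 ≈ -2.252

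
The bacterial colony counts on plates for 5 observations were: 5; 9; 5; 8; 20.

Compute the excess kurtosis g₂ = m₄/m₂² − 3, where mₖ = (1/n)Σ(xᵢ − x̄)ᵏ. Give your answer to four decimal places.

x̄ = 9.4000
Σ(xᵢ − x̄)² = 153.2000 ⇒ m₂ = 30.64000
Σ(xᵢ − x̄)⁴ = 13378.2560 ⇒ m₄ = 2675.65120
m₂² = 938.80960
g₂ = m₄/m₂² − 3 = 2.85005 − 3 ≈ -0.1500

-0.1500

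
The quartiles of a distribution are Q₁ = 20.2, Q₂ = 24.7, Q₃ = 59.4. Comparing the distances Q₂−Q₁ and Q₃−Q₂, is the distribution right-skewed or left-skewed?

Q₂ − Q₁ = 4.5;  Q₃ − Q₂ = 34.7
Q₃ − Q₂ > Q₂ − Q₁ ⇒ the upper half is more spread out ⇒ right-skewed.

right-skewed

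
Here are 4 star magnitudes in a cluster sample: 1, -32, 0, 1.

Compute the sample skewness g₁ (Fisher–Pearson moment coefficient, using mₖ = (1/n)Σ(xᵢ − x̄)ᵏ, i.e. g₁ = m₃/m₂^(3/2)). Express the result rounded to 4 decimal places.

x̄ = (1 - 32 + 0 + 1) / 4 = -7.5000
deviations (xᵢ − x̄): 8.5000, -24.5000, 7.5000, 8.5000
Σ(xᵢ − x̄)² = 801.0000 ⇒ m₂ = 801.0000/4 = 200.25000
Σ(xᵢ − x̄)³ = -13056.0000 ⇒ m₃ = -13056.0000/4 = -3264.00000
m₂^(3/2) = 200.25000^(1.5) = 2833.73208
g₁ = m₃ / m₂^(3/2) = -3264.00000 / 2833.73208 ≈ -1.1518

-1.1518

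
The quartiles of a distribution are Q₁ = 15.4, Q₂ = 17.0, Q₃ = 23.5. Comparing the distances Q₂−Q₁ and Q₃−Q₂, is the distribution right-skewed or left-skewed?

right-skewed

Q₂ − Q₁ = 1.6;  Q₃ − Q₂ = 6.5
Q₃ − Q₂ > Q₂ − Q₁ ⇒ the upper half is more spread out ⇒ right-skewed.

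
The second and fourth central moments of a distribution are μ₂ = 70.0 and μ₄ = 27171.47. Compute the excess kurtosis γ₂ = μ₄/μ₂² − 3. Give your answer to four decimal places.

μ₂² = 70.0² = 4900.00000
μ₄/μ₂² = 27171.47 / 4900.00000 = 5.54520
γ₂ = 5.54520 − 3 ≈ 2.5452

2.5452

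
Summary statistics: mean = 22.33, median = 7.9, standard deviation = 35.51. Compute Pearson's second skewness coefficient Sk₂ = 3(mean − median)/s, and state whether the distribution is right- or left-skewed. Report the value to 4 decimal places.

1.2191, right-skewed

Sk₂ = 3(22.33 − 7.9) / 35.51 = 3 × 14.4300 / 35.51
    = 43.2900 / 35.51 ≈ 1.2191
Sk₂ > 0 ⇒ mean > median ⇒ right-skewed (positive skew).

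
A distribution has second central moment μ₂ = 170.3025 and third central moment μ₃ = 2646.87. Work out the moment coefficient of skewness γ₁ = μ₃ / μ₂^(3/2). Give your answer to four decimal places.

1.1910

σ = √μ₂ = √170.3025 = 13.05000
σ³ = μ₂^(3/2) = 2222.44763
γ₁ = μ₃/σ³ = 2646.87 / 2222.44763 ≈ 1.1910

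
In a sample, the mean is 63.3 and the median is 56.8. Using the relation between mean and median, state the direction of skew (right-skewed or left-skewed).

right-skewed

mean − median = 63.3 − 56.8 = 6.5
mean > median ⇒ the longer tail is on the right ⇒ right-skewed (positively skewed).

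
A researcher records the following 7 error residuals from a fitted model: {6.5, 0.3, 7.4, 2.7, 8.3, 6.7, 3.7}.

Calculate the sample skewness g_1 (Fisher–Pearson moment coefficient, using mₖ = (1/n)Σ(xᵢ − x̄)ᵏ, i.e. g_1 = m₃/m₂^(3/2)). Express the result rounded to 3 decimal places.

x̄ = (6.5 + 0.3 + 7.4 + 2.7 + 8.3 + 6.7 + 3.7) / 7 = 5.0857
deviations (xᵢ − x̄): 1.4143, -4.7857, 2.3143, -2.3857, 3.2143, 1.6143, -1.3857
Σ(xᵢ − x̄)² = 50.8086 ⇒ m₂ = 50.8086/7 = 7.25837
Σ(xᵢ − x̄)³ = -73.2075 ⇒ m₃ = -73.2075/7 = -10.45821
m₂^(3/2) = 7.25837^(1.5) = 19.55503
g_1 = m₃ / m₂^(3/2) = -10.45821 / 19.55503 ≈ -0.535

-0.535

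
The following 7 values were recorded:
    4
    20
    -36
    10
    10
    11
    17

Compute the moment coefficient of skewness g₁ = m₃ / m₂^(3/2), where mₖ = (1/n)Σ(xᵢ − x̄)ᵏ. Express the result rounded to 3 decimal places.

-1.721

x̄ = (4 + 20 - 36 + 10 + 10 + 11 + 17) / 7 = 5.1429
deviations (xᵢ − x̄): -1.1429, 14.8571, -41.1429, 4.8571, 4.8571, 5.8571, 11.8571
Σ(xᵢ − x̄)² = 2136.8571 ⇒ m₂ = 2136.8571/7 = 305.26531
Σ(xᵢ − x̄)³ = -64268.8163 ⇒ m₃ = -64268.8163/7 = -9181.25948
m₂^(3/2) = 305.26531^(1.5) = 5333.54757
g₁ = m₃ / m₂^(3/2) = -9181.25948 / 5333.54757 ≈ -1.721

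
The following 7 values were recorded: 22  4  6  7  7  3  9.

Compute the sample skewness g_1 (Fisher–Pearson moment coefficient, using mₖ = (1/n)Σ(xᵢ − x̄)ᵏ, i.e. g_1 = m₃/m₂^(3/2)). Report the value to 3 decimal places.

x̄ = (22 + 4 + 6 + 7 + 7 + 3 + 9) / 7 = 8.2857
deviations (xᵢ − x̄): 13.7143, -4.2857, -2.2857, -1.2857, -1.2857, -5.2857, 0.7143
Σ(xᵢ − x̄)² = 243.4286 ⇒ m₂ = 243.4286/7 = 34.77551
Σ(xᵢ − x̄)³ = 2337.1837 ⇒ m₃ = 2337.1837/7 = 333.88338
m₂^(3/2) = 34.77551^(1.5) = 205.07384
g_1 = m₃ / m₂^(3/2) = 333.88338 / 205.07384 ≈ 1.628

1.628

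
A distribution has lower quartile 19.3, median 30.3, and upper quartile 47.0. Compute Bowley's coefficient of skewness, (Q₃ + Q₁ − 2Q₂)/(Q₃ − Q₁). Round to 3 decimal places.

0.206

numerator: Q₃ + Q₁ − 2Q₂ = 47.0 + 19.3 − 2×30.3 = 5.7000
denominator: Q₃ − Q₁ = 47.0 − 19.3 = 27.7000
Bowley skewness = 5.7000 / 27.7000 ≈ 0.206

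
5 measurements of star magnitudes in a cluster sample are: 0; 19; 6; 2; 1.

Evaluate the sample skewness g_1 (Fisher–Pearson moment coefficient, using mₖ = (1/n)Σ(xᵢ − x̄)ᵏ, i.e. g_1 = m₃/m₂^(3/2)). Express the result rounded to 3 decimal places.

x̄ = (0 + 19 + 6 + 2 + 1) / 5 = 5.6000
deviations (xᵢ − x̄): -5.6000, 13.4000, 0.4000, -3.6000, -4.6000
Σ(xᵢ − x̄)² = 245.2000 ⇒ m₂ = 245.2000/5 = 49.04000
Σ(xᵢ − x̄)³ = 2086.5600 ⇒ m₃ = 2086.5600/5 = 417.31200
m₂^(3/2) = 49.04000^(1.5) = 343.42009
g_1 = m₃ / m₂^(3/2) = 417.31200 / 343.42009 ≈ 1.215

1.215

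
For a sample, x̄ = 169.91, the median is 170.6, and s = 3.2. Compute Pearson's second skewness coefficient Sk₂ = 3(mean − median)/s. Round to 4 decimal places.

-0.6469

Sk₂ = 3(169.91 − 170.6) / 3.2 = 3 × -0.6900 / 3.2
    = -2.0700 / 3.2 ≈ -0.6469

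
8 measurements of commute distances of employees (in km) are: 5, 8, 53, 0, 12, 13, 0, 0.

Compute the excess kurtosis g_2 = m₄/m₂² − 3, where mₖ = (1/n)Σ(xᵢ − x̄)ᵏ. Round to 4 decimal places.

x̄ = 11.3750
Σ(xᵢ − x̄)² = 2175.8750 ⇒ m₂ = 271.98438
Σ(xᵢ − x̄)⁴ = 3054057.8691 ⇒ m₄ = 381757.23364
m₂² = 73975.50024
g_2 = m₄/m₂² − 3 = 5.16059 − 3 ≈ 2.1606

2.1606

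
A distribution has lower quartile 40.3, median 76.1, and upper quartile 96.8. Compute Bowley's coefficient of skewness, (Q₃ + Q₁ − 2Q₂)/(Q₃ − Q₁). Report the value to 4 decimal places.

-0.2673

numerator: Q₃ + Q₁ − 2Q₂ = 96.8 + 40.3 − 2×76.1 = -15.1000
denominator: Q₃ − Q₁ = 96.8 − 40.3 = 56.5000
Bowley skewness = -15.1000 / 56.5000 ≈ -0.2673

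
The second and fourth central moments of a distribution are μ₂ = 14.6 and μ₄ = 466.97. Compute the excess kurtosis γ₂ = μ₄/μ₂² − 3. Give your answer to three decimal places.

μ₂² = 14.6² = 213.16000
μ₄/μ₂² = 466.97 / 213.16000 = 2.19070
γ₂ = 2.19070 − 3 ≈ -0.809

-0.809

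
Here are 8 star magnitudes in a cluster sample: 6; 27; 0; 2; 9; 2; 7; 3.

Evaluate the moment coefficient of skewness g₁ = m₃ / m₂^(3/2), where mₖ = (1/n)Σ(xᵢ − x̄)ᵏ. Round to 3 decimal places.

1.753

x̄ = (6 + 27 + 0 + 2 + 9 + 2 + 7 + 3) / 8 = 7.0000
deviations (xᵢ − x̄): -1.0000, 20.0000, -7.0000, -5.0000, 2.0000, -5.0000, 0.0000, -4.0000
Σ(xᵢ − x̄)² = 520.0000 ⇒ m₂ = 520.0000/8 = 65.00000
Σ(xᵢ − x̄)³ = 7350.0000 ⇒ m₃ = 7350.0000/8 = 918.75000
m₂^(3/2) = 65.00000^(1.5) = 524.04675
g₁ = m₃ / m₂^(3/2) = 918.75000 / 524.04675 ≈ 1.753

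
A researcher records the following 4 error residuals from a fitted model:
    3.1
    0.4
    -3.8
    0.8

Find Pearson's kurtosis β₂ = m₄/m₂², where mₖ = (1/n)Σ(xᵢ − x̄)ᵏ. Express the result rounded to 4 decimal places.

x̄ = 0.1250
Σ(xᵢ − x̄)² = 24.7875 ⇒ m₂ = 6.19688
Σ(xᵢ − x̄)⁴ = 315.8802 ⇒ m₄ = 78.97004
m₂² = 38.40126
β₂ = m₄/m₂² = 78.97004 / 38.40126 ≈ 2.0564

2.0564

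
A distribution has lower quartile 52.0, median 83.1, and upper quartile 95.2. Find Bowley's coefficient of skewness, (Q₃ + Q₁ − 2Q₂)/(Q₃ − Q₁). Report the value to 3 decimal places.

-0.440

numerator: Q₃ + Q₁ − 2Q₂ = 95.2 + 52.0 − 2×83.1 = -19.0000
denominator: Q₃ − Q₁ = 95.2 − 52.0 = 43.2000
Bowley skewness = -19.0000 / 43.2000 ≈ -0.440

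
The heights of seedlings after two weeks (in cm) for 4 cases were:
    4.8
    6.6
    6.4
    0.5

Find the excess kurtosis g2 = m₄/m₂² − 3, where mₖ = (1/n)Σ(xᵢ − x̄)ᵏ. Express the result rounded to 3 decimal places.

x̄ = 4.5750
Σ(xᵢ − x̄)² = 24.0875 ⇒ m₂ = 6.02188
Σ(xᵢ − x̄)⁴ = 303.6575 ⇒ m₄ = 75.91438
m₂² = 36.26298
g2 = m₄/m₂² − 3 = 2.09344 − 3 ≈ -0.907

-0.907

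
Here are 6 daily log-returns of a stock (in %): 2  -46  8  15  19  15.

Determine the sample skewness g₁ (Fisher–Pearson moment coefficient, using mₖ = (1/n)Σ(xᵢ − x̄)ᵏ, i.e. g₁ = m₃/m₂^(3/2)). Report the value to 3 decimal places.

x̄ = (2 - 46 + 8 + 15 + 19 + 15) / 6 = 2.1667
deviations (xᵢ − x̄): -0.1667, -48.1667, 5.8333, 12.8333, 16.8333, 12.8333
Σ(xᵢ − x̄)² = 2966.8333 ⇒ m₂ = 2966.8333/6 = 494.47222
Σ(xᵢ − x̄)³ = -102552.4444 ⇒ m₃ = -102552.4444/6 = -17092.07407
m₂^(3/2) = 494.47222^(1.5) = 10995.44598
g₁ = m₃ / m₂^(3/2) = -17092.07407 / 10995.44598 ≈ -1.554

-1.554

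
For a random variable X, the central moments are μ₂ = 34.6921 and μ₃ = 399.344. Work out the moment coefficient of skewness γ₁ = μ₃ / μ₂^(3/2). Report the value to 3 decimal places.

1.954

σ = √μ₂ = √34.6921 = 5.89000
σ³ = μ₂^(3/2) = 204.33647
γ₁ = μ₃/σ³ = 399.344 / 204.33647 ≈ 1.954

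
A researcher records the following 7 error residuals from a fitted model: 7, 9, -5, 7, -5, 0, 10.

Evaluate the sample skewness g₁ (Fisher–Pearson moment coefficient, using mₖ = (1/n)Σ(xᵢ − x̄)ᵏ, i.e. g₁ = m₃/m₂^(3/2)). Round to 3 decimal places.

-0.381

x̄ = (7 + 9 - 5 + 7 - 5 + 0 + 10) / 7 = 3.2857
deviations (xᵢ − x̄): 3.7143, 5.7143, -8.2857, 3.7143, -8.2857, -3.2857, 6.7143
Σ(xᵢ − x̄)² = 253.4286 ⇒ m₂ = 253.4286/7 = 36.20408
Σ(xᵢ − x̄)³ = -581.3878 ⇒ m₃ = -581.3878/7 = -83.05539
m₂^(3/2) = 36.20408^(1.5) = 217.83934
g₁ = m₃ / m₂^(3/2) = -83.05539 / 217.83934 ≈ -0.381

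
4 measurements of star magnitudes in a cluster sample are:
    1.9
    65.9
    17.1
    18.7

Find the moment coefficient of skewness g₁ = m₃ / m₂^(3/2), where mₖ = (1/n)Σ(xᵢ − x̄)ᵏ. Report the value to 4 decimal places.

x̄ = (1.9 + 65.9 + 17.1 + 18.7) / 4 = 25.9000
deviations (xᵢ − x̄): -24.0000, 40.0000, -8.8000, -7.2000
Σ(xᵢ − x̄)² = 2305.2800 ⇒ m₂ = 2305.2800/4 = 576.32000
Σ(xᵢ − x̄)³ = 49121.2800 ⇒ m₃ = 49121.2800/4 = 12280.32000
m₂^(3/2) = 576.32000^(1.5) = 13835.52160
g₁ = m₃ / m₂^(3/2) = 12280.32000 / 13835.52160 ≈ 0.8876

0.8876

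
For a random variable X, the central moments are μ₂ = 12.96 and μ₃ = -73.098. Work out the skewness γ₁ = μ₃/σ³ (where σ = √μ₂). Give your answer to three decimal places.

σ = √μ₂ = √12.96 = 3.60000
σ³ = μ₂^(3/2) = 46.65600
γ₁ = μ₃/σ³ = -73.098 / 46.65600 ≈ -1.567

-1.567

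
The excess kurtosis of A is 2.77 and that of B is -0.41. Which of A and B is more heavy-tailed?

A

Higher excess kurtosis ⇒ heavier tails relative to the normal distribution.
2.77 vs -0.41: the larger is 2.77, so A has heavier tails. (A is leptokurtic — heavier-than-normal tails; the other is platykurtic.)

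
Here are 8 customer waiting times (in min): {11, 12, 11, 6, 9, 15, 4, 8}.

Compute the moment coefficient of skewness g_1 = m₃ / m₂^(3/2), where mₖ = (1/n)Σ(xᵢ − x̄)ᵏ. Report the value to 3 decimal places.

-0.085

x̄ = (11 + 12 + 11 + 6 + 9 + 15 + 4 + 8) / 8 = 9.5000
deviations (xᵢ − x̄): 1.5000, 2.5000, 1.5000, -3.5000, -0.5000, 5.5000, -5.5000, -1.5000
Σ(xᵢ − x̄)² = 86.0000 ⇒ m₂ = 86.0000/8 = 10.75000
Σ(xᵢ − x̄)³ = -24.0000 ⇒ m₃ = -24.0000/8 = -3.00000
m₂^(3/2) = 10.75000^(1.5) = 35.24623
g_1 = m₃ / m₂^(3/2) = -3.00000 / 35.24623 ≈ -0.085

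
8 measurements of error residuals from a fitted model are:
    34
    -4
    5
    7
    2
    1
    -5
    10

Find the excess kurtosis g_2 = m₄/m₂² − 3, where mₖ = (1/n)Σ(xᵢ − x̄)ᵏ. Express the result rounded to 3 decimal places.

x̄ = 6.2500
Σ(xᵢ − x̄)² = 1063.5000 ⇒ m₂ = 132.93750
Σ(xᵢ − x̄)⁴ = 621338.9063 ⇒ m₄ = 77667.36328
m₂² = 17672.37891
g_2 = m₄/m₂² − 3 = 4.39484 − 3 ≈ 1.395

1.395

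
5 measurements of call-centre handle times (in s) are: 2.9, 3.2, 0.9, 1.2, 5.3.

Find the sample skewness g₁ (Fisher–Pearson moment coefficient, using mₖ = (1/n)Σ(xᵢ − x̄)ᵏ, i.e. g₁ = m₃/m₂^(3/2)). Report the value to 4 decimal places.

x̄ = (2.9 + 3.2 + 0.9 + 1.2 + 5.3) / 5 = 2.7000
deviations (xᵢ − x̄): 0.2000, 0.5000, -1.8000, -1.5000, 2.6000
Σ(xᵢ − x̄)² = 12.5400 ⇒ m₂ = 12.5400/5 = 2.50800
Σ(xᵢ − x̄)³ = 8.5020 ⇒ m₃ = 8.5020/5 = 1.70040
m₂^(3/2) = 2.50800^(1.5) = 3.97184
g₁ = m₃ / m₂^(3/2) = 1.70040 / 3.97184 ≈ 0.4281

0.4281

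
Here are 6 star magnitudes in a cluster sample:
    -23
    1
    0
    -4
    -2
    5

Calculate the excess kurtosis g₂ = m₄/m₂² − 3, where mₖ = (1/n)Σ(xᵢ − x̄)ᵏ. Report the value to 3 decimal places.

x̄ = -3.8333
Σ(xᵢ − x̄)² = 486.8333 ⇒ m₂ = 81.13889
Σ(xᵢ − x̄)⁴ = 141815.4861 ⇒ m₄ = 23635.91435
m₂² = 6583.51929
g₂ = m₄/m₂² − 3 = 3.59016 − 3 ≈ 0.590

0.590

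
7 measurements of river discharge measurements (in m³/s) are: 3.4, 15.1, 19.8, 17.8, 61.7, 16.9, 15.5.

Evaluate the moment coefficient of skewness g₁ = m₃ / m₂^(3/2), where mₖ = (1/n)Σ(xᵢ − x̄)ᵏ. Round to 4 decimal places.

1.6622

x̄ = (3.4 + 15.1 + 19.8 + 17.8 + 61.7 + 16.9 + 15.5) / 7 = 21.4571
deviations (xᵢ − x̄): -18.0571, -6.3571, -1.6571, -3.6571, 40.2429, -4.5571, -5.9571
Σ(xᵢ − x̄)² = 2058.3371 ⇒ m₂ = 2058.3371/7 = 294.04816
Σ(xᵢ − x̄)³ = 58668.6649 ⇒ m₃ = 58668.6649/7 = 8381.23784
m₂^(3/2) = 294.04816^(1.5) = 5042.28868
g₁ = m₃ / m₂^(3/2) = 8381.23784 / 5042.28868 ≈ 1.6622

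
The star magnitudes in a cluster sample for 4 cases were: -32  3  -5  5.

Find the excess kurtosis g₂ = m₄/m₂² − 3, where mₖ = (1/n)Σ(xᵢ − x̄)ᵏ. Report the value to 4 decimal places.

x̄ = -7.2500
Σ(xᵢ − x̄)² = 872.7500 ⇒ m₂ = 218.18750
Σ(xᵢ − x̄)⁴ = 408815.3281 ⇒ m₄ = 102203.83203
m₂² = 47605.78516
g₂ = m₄/m₂² − 3 = 2.14688 − 3 ≈ -0.8531

-0.8531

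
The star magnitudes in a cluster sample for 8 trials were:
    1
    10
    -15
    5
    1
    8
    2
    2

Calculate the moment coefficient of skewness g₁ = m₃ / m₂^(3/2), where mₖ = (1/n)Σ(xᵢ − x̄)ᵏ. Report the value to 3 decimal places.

x̄ = (1 + 10 - 15 + 5 + 1 + 8 + 2 + 2) / 8 = 1.7500
deviations (xᵢ − x̄): -0.7500, 8.2500, -16.7500, 3.2500, -0.7500, 6.2500, 0.2500, 0.2500
Σ(xᵢ − x̄)² = 399.5000 ⇒ m₂ = 399.5000/8 = 49.93750
Σ(xᵢ − x̄)³ = -3860.2500 ⇒ m₃ = -3860.2500/8 = -482.53125
m₂^(3/2) = 49.93750^(1.5) = 352.89069
g₁ = m₃ / m₂^(3/2) = -482.53125 / 352.89069 ≈ -1.367

-1.367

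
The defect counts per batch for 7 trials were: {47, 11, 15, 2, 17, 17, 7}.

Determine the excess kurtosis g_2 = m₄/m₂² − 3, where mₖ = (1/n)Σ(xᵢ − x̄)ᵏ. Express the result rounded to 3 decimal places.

0.996

x̄ = 16.5714
Σ(xᵢ − x̄)² = 1263.7143 ⇒ m₂ = 180.53061
Σ(xᵢ − x̄)⁴ = 911732.0875 ⇒ m₄ = 130247.44107
m₂² = 32591.30196
g_2 = m₄/m₂² − 3 = 3.99639 − 3 ≈ 0.996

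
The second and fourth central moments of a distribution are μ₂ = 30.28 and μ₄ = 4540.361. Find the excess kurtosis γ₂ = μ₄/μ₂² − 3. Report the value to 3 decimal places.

μ₂² = 30.28² = 916.87840
μ₄/μ₂² = 4540.361 / 916.87840 = 4.95198
γ₂ = 4.95198 − 3 ≈ 1.952

1.952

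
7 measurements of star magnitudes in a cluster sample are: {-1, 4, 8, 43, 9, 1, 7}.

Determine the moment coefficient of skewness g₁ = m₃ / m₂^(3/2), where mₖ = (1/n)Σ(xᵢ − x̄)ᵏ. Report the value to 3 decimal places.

x̄ = (-1 + 4 + 8 + 43 + 9 + 1 + 7) / 7 = 10.1429
deviations (xᵢ − x̄): -11.1429, -6.1429, -2.1429, 32.8571, -1.1429, -9.1429, -3.1429
Σ(xᵢ − x̄)² = 1340.8571 ⇒ m₂ = 1340.8571/7 = 191.55102
Σ(xᵢ − x̄)³ = 33050.3265 ⇒ m₃ = 33050.3265/7 = 4721.47522
m₂^(3/2) = 191.55102^(1.5) = 2651.10363
g₁ = m₃ / m₂^(3/2) = 4721.47522 / 2651.10363 ≈ 1.781

1.781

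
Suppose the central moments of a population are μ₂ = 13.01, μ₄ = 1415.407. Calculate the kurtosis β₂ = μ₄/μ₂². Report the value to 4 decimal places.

8.3623

μ₂² = 13.01² = 169.26010
μ₄/μ₂² = 1415.407 / 169.26010 = 8.36232
β₂ ≈ 8.3623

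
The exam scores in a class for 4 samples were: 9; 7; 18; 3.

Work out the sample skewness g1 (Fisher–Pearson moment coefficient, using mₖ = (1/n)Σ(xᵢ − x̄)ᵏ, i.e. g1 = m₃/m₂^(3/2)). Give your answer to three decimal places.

0.625

x̄ = (9 + 7 + 18 + 3) / 4 = 9.2500
deviations (xᵢ − x̄): -0.2500, -2.2500, 8.7500, -6.2500
Σ(xᵢ − x̄)² = 120.7500 ⇒ m₂ = 120.7500/4 = 30.18750
Σ(xᵢ − x̄)³ = 414.3750 ⇒ m₃ = 414.3750/4 = 103.59375
m₂^(3/2) = 30.18750^(1.5) = 165.85964
g1 = m₃ / m₂^(3/2) = 103.59375 / 165.85964 ≈ 0.625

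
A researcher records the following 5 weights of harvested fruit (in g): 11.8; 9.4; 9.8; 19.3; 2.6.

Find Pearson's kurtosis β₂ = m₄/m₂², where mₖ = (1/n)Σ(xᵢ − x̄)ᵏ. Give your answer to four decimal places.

2.3994

x̄ = 10.5800
Σ(xᵢ − x̄)² = 143.2080 ⇒ m₂ = 28.64160
Σ(xᵢ − x̄)⁴ = 9841.5559 ⇒ m₄ = 1968.31118
m₂² = 820.34125
β₂ = m₄/m₂² = 1968.31118 / 820.34125 ≈ 2.3994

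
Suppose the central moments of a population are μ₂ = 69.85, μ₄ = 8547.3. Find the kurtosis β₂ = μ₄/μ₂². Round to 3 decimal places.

μ₂² = 69.85² = 4879.02250
μ₄/μ₂² = 8547.3 / 4879.02250 = 1.75185
β₂ ≈ 1.752

1.752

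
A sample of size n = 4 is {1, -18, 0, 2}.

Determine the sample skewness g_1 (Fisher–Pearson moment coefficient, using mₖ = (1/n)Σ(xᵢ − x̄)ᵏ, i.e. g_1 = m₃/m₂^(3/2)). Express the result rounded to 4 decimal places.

x̄ = (1 - 18 + 0 + 2) / 4 = -3.7500
deviations (xᵢ − x̄): 4.7500, -14.2500, 3.7500, 5.7500
Σ(xᵢ − x̄)² = 272.7500 ⇒ m₂ = 272.7500/4 = 68.18750
Σ(xᵢ − x̄)³ = -2543.6250 ⇒ m₃ = -2543.6250/4 = -635.90625
m₂^(3/2) = 68.18750^(1.5) = 563.06321
g_1 = m₃ / m₂^(3/2) = -635.90625 / 563.06321 ≈ -1.1294

-1.1294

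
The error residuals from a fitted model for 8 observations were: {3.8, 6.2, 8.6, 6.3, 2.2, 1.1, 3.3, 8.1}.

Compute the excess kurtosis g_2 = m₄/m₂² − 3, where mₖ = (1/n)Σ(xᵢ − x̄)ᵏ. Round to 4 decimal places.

-1.3867

x̄ = 4.9500
Σ(xᵢ − x̄)² = 53.0600 ⇒ m₂ = 6.63250
Σ(xᵢ − x̄)⁴ = 567.7668 ⇒ m₄ = 70.97086
m₂² = 43.99006
g_2 = m₄/m₂² − 3 = 1.61334 − 3 ≈ -1.3867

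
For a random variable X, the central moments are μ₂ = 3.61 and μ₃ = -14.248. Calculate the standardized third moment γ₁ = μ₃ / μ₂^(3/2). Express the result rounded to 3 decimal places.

σ = √μ₂ = √3.61 = 1.90000
σ³ = μ₂^(3/2) = 6.85900
γ₁ = μ₃/σ³ = -14.248 / 6.85900 ≈ -2.077

-2.077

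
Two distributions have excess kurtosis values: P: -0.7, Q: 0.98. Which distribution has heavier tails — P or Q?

Q

Higher excess kurtosis ⇒ heavier tails relative to the normal distribution.
-0.7 vs 0.98: the larger is 0.98, so Q has heavier tails. (Q is leptokurtic — heavier-than-normal tails; the other is platykurtic.)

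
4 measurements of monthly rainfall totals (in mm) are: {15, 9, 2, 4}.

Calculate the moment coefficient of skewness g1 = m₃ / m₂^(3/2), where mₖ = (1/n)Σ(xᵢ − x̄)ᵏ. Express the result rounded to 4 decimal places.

x̄ = (15 + 9 + 2 + 4) / 4 = 7.5000
deviations (xᵢ − x̄): 7.5000, 1.5000, -5.5000, -3.5000
Σ(xᵢ − x̄)² = 101.0000 ⇒ m₂ = 101.0000/4 = 25.25000
Σ(xᵢ − x̄)³ = 216.0000 ⇒ m₃ = 216.0000/4 = 54.00000
m₂^(3/2) = 25.25000^(1.5) = 126.87968
g1 = m₃ / m₂^(3/2) = 54.00000 / 126.87968 ≈ 0.4256

0.4256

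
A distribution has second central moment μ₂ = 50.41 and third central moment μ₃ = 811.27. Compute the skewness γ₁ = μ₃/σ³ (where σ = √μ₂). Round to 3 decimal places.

2.267

σ = √μ₂ = √50.41 = 7.10000
σ³ = μ₂^(3/2) = 357.91100
γ₁ = μ₃/σ³ = 811.27 / 357.91100 ≈ 2.267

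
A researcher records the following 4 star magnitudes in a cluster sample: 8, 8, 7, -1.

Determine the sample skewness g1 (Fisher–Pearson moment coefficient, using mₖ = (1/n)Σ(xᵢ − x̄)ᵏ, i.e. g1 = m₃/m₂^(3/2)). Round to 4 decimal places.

-1.1154

x̄ = (8 + 8 + 7 - 1) / 4 = 5.5000
deviations (xᵢ − x̄): 2.5000, 2.5000, 1.5000, -6.5000
Σ(xᵢ − x̄)² = 57.0000 ⇒ m₂ = 57.0000/4 = 14.25000
Σ(xᵢ − x̄)³ = -240.0000 ⇒ m₃ = -240.0000/4 = -60.00000
m₂^(3/2) = 14.25000^(1.5) = 53.79257
g1 = m₃ / m₂^(3/2) = -60.00000 / 53.79257 ≈ -1.1154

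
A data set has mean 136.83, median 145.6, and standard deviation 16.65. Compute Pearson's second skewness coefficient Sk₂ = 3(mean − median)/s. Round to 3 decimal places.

-1.580

Sk₂ = 3(136.83 − 145.6) / 16.65 = 3 × -8.7700 / 16.65
    = -26.3100 / 16.65 ≈ -1.580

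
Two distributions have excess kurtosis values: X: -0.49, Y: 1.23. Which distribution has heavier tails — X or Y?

Y

Higher excess kurtosis ⇒ heavier tails relative to the normal distribution.
-0.49 vs 1.23: the larger is 1.23, so Y has heavier tails. (Y is leptokurtic — heavier-than-normal tails; the other is platykurtic.)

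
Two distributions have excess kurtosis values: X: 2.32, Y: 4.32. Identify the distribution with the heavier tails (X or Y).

Y

Higher excess kurtosis ⇒ heavier tails relative to the normal distribution.
2.32 vs 4.32: the larger is 4.32, so Y has heavier tails.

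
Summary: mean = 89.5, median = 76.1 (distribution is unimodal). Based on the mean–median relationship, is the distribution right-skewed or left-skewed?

right-skewed

mean − median = 89.5 − 76.1 = 13.4
mean > median ⇒ the longer tail is on the right ⇒ right-skewed (positively skewed).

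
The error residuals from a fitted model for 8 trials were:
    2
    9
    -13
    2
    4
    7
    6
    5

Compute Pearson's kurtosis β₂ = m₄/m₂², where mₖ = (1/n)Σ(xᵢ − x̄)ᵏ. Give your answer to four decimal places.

x̄ = 2.7500
Σ(xᵢ − x̄)² = 323.5000 ⇒ m₂ = 40.43750
Σ(xᵢ − x̄)⁴ = 63527.4063 ⇒ m₄ = 7940.92578
m₂² = 1635.19141
β₂ = m₄/m₂² = 7940.92578 / 1635.19141 ≈ 4.8563

4.8563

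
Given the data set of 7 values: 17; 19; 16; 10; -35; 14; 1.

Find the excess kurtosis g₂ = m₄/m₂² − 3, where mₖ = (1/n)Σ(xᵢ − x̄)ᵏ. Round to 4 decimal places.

x̄ = 6.0000
Σ(xᵢ − x̄)² = 2176.0000 ⇒ m₂ = 310.85714
Σ(xᵢ − x̄)⁴ = 2883940.0000 ⇒ m₄ = 411991.42857
m₂² = 96632.16327
g₂ = m₄/m₂² − 3 = 4.26350 − 3 ≈ 1.2635

1.2635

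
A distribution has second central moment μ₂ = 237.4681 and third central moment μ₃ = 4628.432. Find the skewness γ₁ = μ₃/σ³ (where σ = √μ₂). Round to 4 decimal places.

σ = √μ₂ = √237.4681 = 15.41000
σ³ = μ₂^(3/2) = 3659.38342
γ₁ = μ₃/σ³ = 4628.432 / 3659.38342 ≈ 1.2648

1.2648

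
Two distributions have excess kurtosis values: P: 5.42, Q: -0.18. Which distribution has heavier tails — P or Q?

P

Higher excess kurtosis ⇒ heavier tails relative to the normal distribution.
5.42 vs -0.18: the larger is 5.42, so P has heavier tails. (P is leptokurtic — heavier-than-normal tails; the other is platykurtic.)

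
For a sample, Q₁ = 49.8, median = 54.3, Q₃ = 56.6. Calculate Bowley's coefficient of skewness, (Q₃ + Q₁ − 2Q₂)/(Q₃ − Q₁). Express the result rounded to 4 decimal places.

numerator: Q₃ + Q₁ − 2Q₂ = 56.6 + 49.8 − 2×54.3 = -2.2000
denominator: Q₃ − Q₁ = 56.6 − 49.8 = 6.8000
Bowley skewness = -2.2000 / 6.8000 ≈ -0.3235

-0.3235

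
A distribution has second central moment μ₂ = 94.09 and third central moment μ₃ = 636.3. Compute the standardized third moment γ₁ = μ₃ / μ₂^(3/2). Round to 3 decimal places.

0.697

σ = √μ₂ = √94.09 = 9.70000
σ³ = μ₂^(3/2) = 912.67300
γ₁ = μ₃/σ³ = 636.3 / 912.67300 ≈ 0.697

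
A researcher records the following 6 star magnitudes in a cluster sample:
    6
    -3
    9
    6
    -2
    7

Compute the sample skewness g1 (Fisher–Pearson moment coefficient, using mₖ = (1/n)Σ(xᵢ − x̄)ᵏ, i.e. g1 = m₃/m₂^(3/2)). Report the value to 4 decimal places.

x̄ = (6 - 3 + 9 + 6 - 2 + 7) / 6 = 3.8333
deviations (xᵢ − x̄): 2.1667, -6.8333, 5.1667, 2.1667, -5.8333, 3.1667
Σ(xᵢ − x̄)² = 126.8333 ⇒ m₂ = 126.8333/6 = 21.13889
Σ(xᵢ − x̄)³ = -327.5556 ⇒ m₃ = -327.5556/6 = -54.59259
m₂^(3/2) = 21.13889^(1.5) = 97.19037
g1 = m₃ / m₂^(3/2) = -54.59259 / 97.19037 ≈ -0.5617

-0.5617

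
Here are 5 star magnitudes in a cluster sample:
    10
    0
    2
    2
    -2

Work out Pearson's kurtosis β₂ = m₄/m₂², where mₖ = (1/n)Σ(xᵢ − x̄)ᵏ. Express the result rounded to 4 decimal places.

2.7045

x̄ = 2.4000
Σ(xᵢ − x̄)² = 83.2000 ⇒ m₂ = 16.64000
Σ(xᵢ − x̄)⁴ = 3744.2560 ⇒ m₄ = 748.85120
m₂² = 276.88960
β₂ = m₄/m₂² = 748.85120 / 276.88960 ≈ 2.7045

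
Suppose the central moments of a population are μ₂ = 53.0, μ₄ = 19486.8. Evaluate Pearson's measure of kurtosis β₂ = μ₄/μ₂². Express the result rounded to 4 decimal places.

μ₂² = 53.0² = 2809.00000
μ₄/μ₂² = 19486.8 / 2809.00000 = 6.93727
β₂ ≈ 6.9373

6.9373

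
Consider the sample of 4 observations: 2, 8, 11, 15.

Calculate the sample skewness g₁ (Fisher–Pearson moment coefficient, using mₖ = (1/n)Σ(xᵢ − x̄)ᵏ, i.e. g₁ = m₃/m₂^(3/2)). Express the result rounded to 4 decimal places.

x̄ = (2 + 8 + 11 + 15) / 4 = 9.0000
deviations (xᵢ − x̄): -7.0000, -1.0000, 2.0000, 6.0000
Σ(xᵢ − x̄)² = 90.0000 ⇒ m₂ = 90.0000/4 = 22.50000
Σ(xᵢ − x̄)³ = -120.0000 ⇒ m₃ = -120.0000/4 = -30.00000
m₂^(3/2) = 22.50000^(1.5) = 106.72687
g₁ = m₃ / m₂^(3/2) = -30.00000 / 106.72687 ≈ -0.2811

-0.2811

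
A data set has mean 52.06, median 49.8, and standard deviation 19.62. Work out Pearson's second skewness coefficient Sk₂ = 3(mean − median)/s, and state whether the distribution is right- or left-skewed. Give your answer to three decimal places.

Sk₂ = 3(52.06 − 49.8) / 19.62 = 3 × 2.2600 / 19.62
    = 6.7800 / 19.62 ≈ 0.346
Sk₂ > 0 ⇒ mean > median ⇒ right-skewed (positive skew).

0.346, right-skewed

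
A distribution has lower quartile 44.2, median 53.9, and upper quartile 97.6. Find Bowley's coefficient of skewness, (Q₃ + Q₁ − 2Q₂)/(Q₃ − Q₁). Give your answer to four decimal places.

numerator: Q₃ + Q₁ − 2Q₂ = 97.6 + 44.2 − 2×53.9 = 34.0000
denominator: Q₃ − Q₁ = 97.6 − 44.2 = 53.4000
Bowley skewness = 34.0000 / 53.4000 ≈ 0.6367

0.6367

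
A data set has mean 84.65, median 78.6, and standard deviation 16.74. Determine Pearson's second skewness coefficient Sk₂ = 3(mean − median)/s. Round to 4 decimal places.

Sk₂ = 3(84.65 − 78.6) / 16.74 = 3 × 6.0500 / 16.74
    = 18.1500 / 16.74 ≈ 1.0842

1.0842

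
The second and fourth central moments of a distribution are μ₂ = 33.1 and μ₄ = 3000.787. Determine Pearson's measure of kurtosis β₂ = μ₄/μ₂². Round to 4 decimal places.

2.7389

μ₂² = 33.1² = 1095.61000
μ₄/μ₂² = 3000.787 / 1095.61000 = 2.73892
β₂ ≈ 2.7389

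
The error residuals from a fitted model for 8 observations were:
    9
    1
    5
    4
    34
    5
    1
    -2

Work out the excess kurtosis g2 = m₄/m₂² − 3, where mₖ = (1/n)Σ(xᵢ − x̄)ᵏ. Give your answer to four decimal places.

x̄ = 7.1250
Σ(xᵢ − x̄)² = 902.8750 ⇒ m₂ = 112.85938
Σ(xᵢ − x̄)⁴ = 531564.1504 ⇒ m₄ = 66445.51880
m₂² = 12737.23853
g2 = m₄/m₂² − 3 = 5.21663 − 3 ≈ 2.2166

2.2166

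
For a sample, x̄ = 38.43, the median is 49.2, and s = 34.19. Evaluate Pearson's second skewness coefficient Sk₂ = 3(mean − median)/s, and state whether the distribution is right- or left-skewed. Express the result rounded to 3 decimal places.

Sk₂ = 3(38.43 − 49.2) / 34.19 = 3 × -10.7700 / 34.19
    = -32.3100 / 34.19 ≈ -0.945
Sk₂ < 0 ⇒ mean < median ⇒ left-skewed (negative skew).

-0.945, left-skewed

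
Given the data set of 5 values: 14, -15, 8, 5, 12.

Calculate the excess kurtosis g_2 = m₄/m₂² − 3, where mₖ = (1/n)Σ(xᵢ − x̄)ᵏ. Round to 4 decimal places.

-0.1814

x̄ = 4.8000
Σ(xᵢ − x̄)² = 538.8000 ⇒ m₂ = 107.76000
Σ(xᵢ − x̄)⁴ = 163651.5360 ⇒ m₄ = 32730.30720
m₂² = 11612.21760
g_2 = m₄/m₂² − 3 = 2.81861 − 3 ≈ -0.1814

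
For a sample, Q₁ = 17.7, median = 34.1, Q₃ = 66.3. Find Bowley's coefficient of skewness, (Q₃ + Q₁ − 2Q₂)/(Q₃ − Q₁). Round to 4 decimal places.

numerator: Q₃ + Q₁ − 2Q₂ = 66.3 + 17.7 − 2×34.1 = 15.8000
denominator: Q₃ − Q₁ = 66.3 − 17.7 = 48.6000
Bowley skewness = 15.8000 / 48.6000 ≈ 0.3251

0.3251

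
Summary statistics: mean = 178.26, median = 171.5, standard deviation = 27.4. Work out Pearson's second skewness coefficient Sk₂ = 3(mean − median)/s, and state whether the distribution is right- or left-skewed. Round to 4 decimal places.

0.7401, right-skewed

Sk₂ = 3(178.26 − 171.5) / 27.4 = 3 × 6.7600 / 27.4
    = 20.2800 / 27.4 ≈ 0.7401
Sk₂ > 0 ⇒ mean > median ⇒ right-skewed (positive skew).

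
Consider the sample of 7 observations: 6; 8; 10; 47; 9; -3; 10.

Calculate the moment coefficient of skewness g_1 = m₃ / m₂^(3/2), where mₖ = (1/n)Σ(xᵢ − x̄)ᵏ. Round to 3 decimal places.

1.666

x̄ = (6 + 8 + 10 + 47 + 9 - 3 + 10) / 7 = 12.4286
deviations (xᵢ − x̄): -6.4286, -4.4286, -2.4286, 34.5714, -3.4286, -15.4286, -2.4286
Σ(xᵢ − x̄)² = 1517.7143 ⇒ m₂ = 1517.7143/7 = 216.81633
Σ(xᵢ − x̄)³ = 37225.1020 ⇒ m₃ = 37225.1020/7 = 5317.87172
m₂^(3/2) = 216.81633^(1.5) = 3192.55195
g_1 = m₃ / m₂^(3/2) = 5317.87172 / 3192.55195 ≈ 1.666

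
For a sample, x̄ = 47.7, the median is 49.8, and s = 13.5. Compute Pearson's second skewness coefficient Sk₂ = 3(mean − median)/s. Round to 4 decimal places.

-0.4667

Sk₂ = 3(47.7 − 49.8) / 13.5 = 3 × -2.1000 / 13.5
    = -6.3000 / 13.5 ≈ -0.4667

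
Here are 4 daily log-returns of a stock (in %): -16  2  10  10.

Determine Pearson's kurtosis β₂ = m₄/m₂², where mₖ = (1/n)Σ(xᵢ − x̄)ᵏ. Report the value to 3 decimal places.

2.050

x̄ = 1.5000
Σ(xᵢ − x̄)² = 451.0000 ⇒ m₂ = 112.75000
Σ(xᵢ − x̄)⁴ = 104229.2500 ⇒ m₄ = 26057.31250
m₂² = 12712.56250
β₂ = m₄/m₂² = 26057.31250 / 12712.56250 ≈ 2.050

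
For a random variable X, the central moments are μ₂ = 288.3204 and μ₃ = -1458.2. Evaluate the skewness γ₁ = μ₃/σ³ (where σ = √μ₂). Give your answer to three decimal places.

-0.298

σ = √μ₂ = √288.3204 = 16.98000
σ³ = μ₂^(3/2) = 4895.68039
γ₁ = μ₃/σ³ = -1458.2 / 4895.68039 ≈ -0.298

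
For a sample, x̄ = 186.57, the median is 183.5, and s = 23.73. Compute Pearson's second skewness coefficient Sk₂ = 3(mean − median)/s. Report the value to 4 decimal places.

Sk₂ = 3(186.57 − 183.5) / 23.73 = 3 × 3.0700 / 23.73
    = 9.2100 / 23.73 ≈ 0.3881

0.3881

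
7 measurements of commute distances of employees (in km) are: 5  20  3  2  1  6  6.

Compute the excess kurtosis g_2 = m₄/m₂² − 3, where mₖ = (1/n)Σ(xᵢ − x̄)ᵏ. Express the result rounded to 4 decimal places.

1.3611

x̄ = 6.1429
Σ(xᵢ − x̄)² = 246.8571 ⇒ m₂ = 35.26531
Σ(xᵢ − x̄)⁴ = 37965.2362 ⇒ m₄ = 5423.60516
m₂² = 1243.64182
g_2 = m₄/m₂² − 3 = 4.36107 − 3 ≈ 1.3611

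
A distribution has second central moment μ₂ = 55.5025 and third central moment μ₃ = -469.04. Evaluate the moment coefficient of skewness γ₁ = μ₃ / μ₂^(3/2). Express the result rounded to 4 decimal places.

σ = √μ₂ = √55.5025 = 7.45000
σ³ = μ₂^(3/2) = 413.49362
γ₁ = μ₃/σ³ = -469.04 / 413.49362 ≈ -1.1343

-1.1343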